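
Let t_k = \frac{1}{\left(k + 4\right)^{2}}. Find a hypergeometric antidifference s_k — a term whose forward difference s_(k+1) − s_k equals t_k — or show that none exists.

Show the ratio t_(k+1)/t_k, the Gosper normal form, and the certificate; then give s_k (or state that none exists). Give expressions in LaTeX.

Ratio r(k) = (k + 4)**2/(k + 5)**2.
A = k**2 + 8*k + 16, B = k**2 + 10*k + 25, C = 1.
Solve (k**2 + 8*k + 16)·f(k+1) − (k**2 + 8*k + 16)·f(k) = 1.
Bound: deg f ≤ 0.
f = c0 ⇒ A·f(k+1) − B(k−1)·f(k) − C = -1. The system {-1 = 0} is inconsistent; no antidifference.

not Gosper-summable; s_k does not exist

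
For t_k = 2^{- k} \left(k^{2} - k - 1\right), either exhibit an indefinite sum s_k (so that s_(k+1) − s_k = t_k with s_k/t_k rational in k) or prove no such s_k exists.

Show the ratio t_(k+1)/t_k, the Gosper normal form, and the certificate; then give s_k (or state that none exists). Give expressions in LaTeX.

Ratio r(k) = (k**2 + k - 1)/(2*(k**2 - k - 1)).
Take A(k)=1/2, B(k)=1, C(k)=k**2 - k - 1.
Solve (1/2)·f(k+1) − (1)·f(k) = k**2 - k - 1.
Degrees (0,0,2) ⇒ d ≤ 2.
A polynomial solution: f(k) = -2*(k**2 + k + 1).
Then R = B(k−1)f/C = -2*(k**2 + k + 1)/(k**2 - k - 1), so s_k = R(k)·t_k = 2**(1 - k)*(-k**2 - k - 1).
Verify: (k**2 - k - 1)/2**k matches t_k.

s_k = 2^{1 - k} \left(- k^{2} - k - 1\right)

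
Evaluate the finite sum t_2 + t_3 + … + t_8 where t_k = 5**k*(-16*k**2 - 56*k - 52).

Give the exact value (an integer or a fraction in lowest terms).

Σ = -708983700

r(k) = 5*(4*k**2 + 22*k + 31)/(4*k**2 + 14*k + 13) after simplifying.
A = 5, B = 1, C = k**2 + 7*k/2 + 13/4.
Key eq: (5)·f(k+1) = (1)·f(k) + (k**2 + 7*k/2 + 13/4).
d = 2 from the (0,0,2) case.
Match coefficients ⇒ f(k) = (4*k**2 + 4*k + 3)/16.
R(k) = B(k−1)·f(k)/C(k) = (4*k**2 + 4*k + 3)/(4*(4*k**2 + 14*k + 13)); s_k = R·t_k = 5**k*(-4*k**2 - 4*k - 3).
s_(k+1) − s_k = 5**k*(-16*k**2 - 56*k - 52) = t_k.
Sum = s_(9) − s_(2); s_(9) = -708984375, s_(2) = -675 ⇒ -708983700.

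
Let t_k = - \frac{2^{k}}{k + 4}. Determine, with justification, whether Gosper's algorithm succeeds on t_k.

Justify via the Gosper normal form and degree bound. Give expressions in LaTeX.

No — negative degree bound, so no certificate f.

t_(k+1)/t_k = 2*(k + 4)/(k + 5).
Take A(k)=2*k + 8, B(k)=k + 5, C(k)=1.
Solve (2*k + 8)·f(k+1) − (k + 4)·f(k) = 1.
d = -1 from the (1,1,0) case.
d = -1 < 0 ⇒ no nonzero polynomial f; not summable.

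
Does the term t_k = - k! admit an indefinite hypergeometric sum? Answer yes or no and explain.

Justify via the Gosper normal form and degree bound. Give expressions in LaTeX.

r(k) = k + 1 after simplifying.
Factor: A=k + 1; B=1; C=1.
Key eq: (k + 1)·f(k+1) = (1)·f(k) + (1).
Degrees (1,0,0) ⇒ d ≤ -1.
Negative degree bound (-1): no f exists, t_k not Gosper-summable.

No — key equation has no polynomial f.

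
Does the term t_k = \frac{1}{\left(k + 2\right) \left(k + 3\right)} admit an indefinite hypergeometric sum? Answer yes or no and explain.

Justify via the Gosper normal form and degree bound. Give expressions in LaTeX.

The ratio is (k + 2)/(k + 4).
Normal form (A,B,C) = (k + 2, k + 4, 1).
Need (k + 2)·f(k+1) − (k + 3)·f(k) = 1.
Degrees (1,1,0) ⇒ d ≤ 1.
Solving with deg f ≤ 1: f(k) = k/2.
So s_k = (B(k−1)f/C)·t_k = (k*(k + 3)/2)·t_k = k/(2*(k + 2)).
s_(k+1) − s_k = 1/(k**2 + 5*k + 6) = t_k.

Yes. s_k = \frac{k}{2 \left(k + 2\right)}.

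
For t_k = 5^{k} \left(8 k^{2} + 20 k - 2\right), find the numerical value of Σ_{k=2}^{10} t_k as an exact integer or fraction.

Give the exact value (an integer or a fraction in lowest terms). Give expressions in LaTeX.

The ratio is 5*(4*k**2 + 18*k + 13)/(4*k**2 + 10*k - 1).
Normal form (A,B,C) = (5, 1, k**2 + 5*k/2 - 1/4).
Set up (5)·f(k+1) − (1)·f(k) − (k**2 + 5*k/2 - 1/4) = 0.
Bound: deg f ≤ 2.
Match coefficients ⇒ f(k) = (2*k**2 - 3)/8.
Get s_k = R·t_k = 5**k*(2*k**2 - 3) with R(k) = B(k−1)f(k)/C(k) = (2*k**2 - 3)/(2*(4*k**2 + 10*k - 1)).
Verify: 5**k*(8*k**2 + 20*k - 2) matches t_k.
Σ_(k=2)^(10) t_k = s_(11) − s_(2) = 11669921875 − (125) = 11669921750.

Σ = 11669921750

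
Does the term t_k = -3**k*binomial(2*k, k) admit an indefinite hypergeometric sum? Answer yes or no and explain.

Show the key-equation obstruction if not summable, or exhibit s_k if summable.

No. Not Gosper-summable.

r(k) = 6*(2*k + 1)/(k + 1) after simplifying.
Normal form (A,B,C) = (12*k + 6, k + 1, 1).
Solve (12*k + 6)·f(k+1) − (k)·f(k) = 1.
From deg A=1, deg B=1, deg C=0: d=-1.
deg f ≤ -1 is impossible — no certificate.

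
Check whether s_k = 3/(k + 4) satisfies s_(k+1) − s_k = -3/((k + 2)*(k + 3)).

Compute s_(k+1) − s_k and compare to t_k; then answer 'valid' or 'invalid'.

Invalid: residual 6*(2*k + 7)/(k**4 + 14*k**3 + 71*k**2 + 154*k + 120) ≠ 0.

s_(k+1) = 3/(k + 5)
s_(k+1) − s_k = -3/((k + 4)*(k + 5))
(s_(k+1) − s_k) − t_k = 6*(2*k + 7)/(k**4 + 14*k**3 + 71*k**2 + 154*k + 120)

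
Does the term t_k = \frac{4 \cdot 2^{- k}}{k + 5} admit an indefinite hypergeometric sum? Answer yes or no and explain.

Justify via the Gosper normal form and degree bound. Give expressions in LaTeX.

Step 1: r(k) = (k + 5)/(2*(k + 6)).
Take A(k)=k/2 + 5/2, B(k)=k + 6, C(k)=1.
Solve (k/2 + 5/2)·f(k+1) − (k + 5)·f(k) = 1.
Bound: deg f ≤ -1.
Bound -1 < 0, so the key equation has no polynomial solution.

No — negative degree bound, so no certificate f.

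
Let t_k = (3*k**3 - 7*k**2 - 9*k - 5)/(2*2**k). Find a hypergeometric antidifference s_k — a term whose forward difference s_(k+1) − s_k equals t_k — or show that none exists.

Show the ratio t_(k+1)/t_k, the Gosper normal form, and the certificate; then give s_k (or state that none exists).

The ratio is (3*k**3 + 2*k**2 - 14*k - 18)/(2*(3*k**3 - 7*k**2 - 9*k - 5)).
Take A(k)=1/2, B(k)=1, C(k)=k**3 - 7*k**2/3 - 3*k - 5/3.
f must satisfy (1/2)·f(k+1) − (1)·f(k) = k**3 - 7*k**2/3 - 3*k - 5/3.
Degrees (0,0,3) ⇒ d ≤ 3.
Solve for f: f(k) = -2*(3*k**3 + 2*k**2 + 4*k + 4)/3 (degree 3 ≤ 3).
R(k) = B(k−1)·f(k)/C(k) = -2*(3*k**3 + 2*k**2 + 4*k + 4)/(3*k**3 - 7*k**2 - 9*k - 5); s_k = R·t_k = (-3*k**3 - 2*k**2 - 4*k - 4)/2**k.
s_(k+1) − s_k = (3*k**3 - 7*k**2 - 9*k - 5)/(2*2**k) = t_k.

s_k = (-3*k**3 - 2*k**2 - 4*k - 4)/2**k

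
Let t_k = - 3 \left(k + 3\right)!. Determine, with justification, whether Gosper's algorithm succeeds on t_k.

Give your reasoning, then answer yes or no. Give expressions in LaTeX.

Step 1: r(k) = k + 4.
A = k + 4, B = 1, C = 1.
f must satisfy (k + 4)·f(k+1) − (1)·f(k) = 1.
From deg A=1, deg B=0, deg C=0: d=-1.
Negative degree bound (-1): no f exists, t_k not Gosper-summable.

No — t_k has no hypergeometric antidifference.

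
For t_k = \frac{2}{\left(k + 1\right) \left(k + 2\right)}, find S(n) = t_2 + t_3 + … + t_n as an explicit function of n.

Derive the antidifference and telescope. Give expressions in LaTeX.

r(k) = (k + 1)/(k + 3) after simplifying.
A = k + 1, B = k + 3, C = 1.
Set up (k + 1)·f(k+1) − (k + 2)·f(k) − (1) = 0.
From deg A=1, deg B=1, deg C=0: d=1.
Match coefficients ⇒ f(k) = k.
R(k) = B(k−1)·f(k)/C(k) = k*(k + 2); s_k = R·t_k = 2*k/(k + 1).
Check: Δs_k = 2/(k**2 + 3*k + 2). ✓
Telescope: S(n) = s_(n+1) − s_(2) = 2*(n + 1)/(n + 2) − (4/3) = 2*(n - 1)/(3*(n + 2)).

S(n) = \frac{2 \left(n - 1\right)}{3 \left(n + 2\right)}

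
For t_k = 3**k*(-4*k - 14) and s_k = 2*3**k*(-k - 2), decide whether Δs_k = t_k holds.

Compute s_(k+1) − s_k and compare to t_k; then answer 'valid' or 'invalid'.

s_(k+1) = 6*3**k*(-k - 3)
s_(k+1) − s_k = 3**k*(-4*k - 14)
(s_(k+1) − s_k) − t_k = 0

Valid — Δs_k = t_k.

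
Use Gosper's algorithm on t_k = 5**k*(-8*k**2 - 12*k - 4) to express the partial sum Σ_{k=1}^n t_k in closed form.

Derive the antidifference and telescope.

t_(k+1)/t_k = 5*(2*k**2 + 7*k + 6)/(2*k**2 + 3*k + 1).
So A=5 and B=1, with C=k**2 + 3*k/2 + 1/2.
Set up (5)·f(k+1) − (1)·f(k) − (k**2 + 3*k/2 + 1/2) = 0.
deg f ≤ 2 (via 0,0,2).
Solving with deg f ≤ 2: f(k) = (2*k**2 - 2*k + 1)/8.
Get s_k = R·t_k = 5**k*(-2*k**2 + 2*k - 1) with R(k) = B(k−1)f(k)/C(k) = (2*k**2 - 2*k + 1)/(4*(k + 1)*(2*k + 1)).
s_(k+1) − s_k = 5**k*(-8*k**2 - 12*k - 4) = t_k.
Telescope: S(n) = s_(n+1) − s_(1) = 5**(n + 1)*(-2*n**2 - 2*n - 1) − (-5) = -10*5**n*n**2 - 10*5**n*n - 5*5**n + 5.

S(n) = -10*5**n*n**2 - 10*5**n*n - 5*5**n + 5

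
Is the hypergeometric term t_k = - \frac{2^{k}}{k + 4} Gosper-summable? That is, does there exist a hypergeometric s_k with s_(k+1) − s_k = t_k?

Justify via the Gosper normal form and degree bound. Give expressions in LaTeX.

Ratio r(k) = 2*(k + 4)/(k + 5).
Normal form (A,B,C) = (2*k + 8, k + 5, 1).
Set up (2*k + 8)·f(k+1) − (k + 4)·f(k) − (1) = 0.
deg f ≤ -1 (via 1,1,0).
Negative degree bound (-1): no f exists, t_k not Gosper-summable.

No; the degree bound rules out any f.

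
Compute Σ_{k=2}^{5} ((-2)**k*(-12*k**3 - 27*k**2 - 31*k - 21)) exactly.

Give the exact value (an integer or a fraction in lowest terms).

Σ = 58012

Ratio r(k) = 2*(-12*k**3 - 63*k**2 - 121*k - 91)/(12*k**3 + 27*k**2 + 31*k + 21).
A = -2, B = 1, C = k**3 + 9*k**2/4 + 31*k/12 + 7/4.
Key eq: (-2)·f(k+1) = (1)·f(k) + (k**3 + 9*k**2/4 + 31*k/12 + 7/4).
Degrees (0,0,3) ⇒ d ≤ 3.
Solve for f: f(k) = -(4*k**3 + k**2 + k + 3)/12 (degree 3 ≤ 3).
R(k) = B(k−1)·f(k)/C(k) = -(4*k**3 + k**2 + k + 3)/(12*k**3 + 27*k**2 + 31*k + 21); s_k = R·t_k = (-2)**k*(4*k**3 + k**2 + k + 3).
Verify: (-2)**k*(-12*k**3 - 27*k**2 - 31*k - 21) matches t_k.
Evaluate s at k=6 and k=2: 58176 and 164; difference 58012.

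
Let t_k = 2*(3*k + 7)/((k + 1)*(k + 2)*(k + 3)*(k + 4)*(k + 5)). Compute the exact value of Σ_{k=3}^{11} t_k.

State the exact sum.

Ratio r(k) = (k + 1)*(3*k + 10)/((k + 6)*(3*k + 7)).
Normal form (A,B,C) = (k + 1, k + 6, k + 7/3).
Set up (k + 1)·f(k+1) − (k + 5)·f(k) − (k + 7/3) = 0.
Bound: deg f ≤ 4.
Coefficient equations give f(k) = k*(k + 2)*(k**2 + 8*k + 19)/36.
R(k) = B(k−1)·f(k)/C(k) = k*(k + 2)*(k + 5)*(k**2 + 8*k + 19)/(12*(3*k + 7)); s_k = R·t_k = k*(k**2 + 8*k + 19)/(6*(k**3 + 8*k**2 + 19*k + 12)).
Δs = 2*(3*k + 7)/(k**5 + 15*k**4 + 85*k**3 + 225*k**2 + 274*k + 120), as required.
Σ_(k=3)^(11) t_k = s_(12) − s_(3) = 259/1560 − (13/84) = 41/3640.

Σ = 41/3640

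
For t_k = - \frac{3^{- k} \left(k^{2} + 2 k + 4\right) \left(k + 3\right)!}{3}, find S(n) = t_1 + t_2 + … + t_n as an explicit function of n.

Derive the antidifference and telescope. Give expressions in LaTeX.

S(n) = 8 - \frac{3^{- n} n \left(n + 4\right)!}{3} - \frac{3^{- n} \left(n + 4\right)!}{3}

The ratio is (k + 4)*(2*k + (k + 1)**2 + 6)/(3*(k**2 + 2*k + 4)).
Normal form (A,B,C) = (k/3 + 4/3, 1, k**2 + 2*k + 4).
Solve (k/3 + 4/3)·f(k+1) − (1)·f(k) = k**2 + 2*k + 4.
deg f ≤ 1 (via 1,0,2).
A polynomial solution: f(k) = 3*k.
Get s_k = R·t_k = -k*factorial(k + 3)/3**k with R(k) = B(k−1)f(k)/C(k) = 3*k/(k**2 + 2*k + 4).
s_(k+1) − s_k = -(k**2 + 2*k + 4)*factorial(k + 3)/(3*3**k) = t_k.
Evaluate: s_(n+1) = -3**(-n - 1)*(n + 1)*factorial(n + 4); subtract s_(1) = -8 ⇒ S(n) = 8 - n*factorial(n + 4)/(3*3**n) - factorial(n + 4)/(3*3**n).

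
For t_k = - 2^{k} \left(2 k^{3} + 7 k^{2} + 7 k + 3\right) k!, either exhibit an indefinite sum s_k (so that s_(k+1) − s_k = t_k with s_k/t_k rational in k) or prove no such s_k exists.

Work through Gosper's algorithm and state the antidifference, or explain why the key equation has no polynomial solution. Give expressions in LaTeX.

s_k = - 2^{k} \left(k^{2} + k - 1\right) k!

Compute t_(k+1)/t_k: get 2*(2*k**4 + 15*k**3 + 40*k**2 + 46*k + 19)/(2*k**3 + 7*k**2 + 7*k + 3).
Gosper form: A/B · C(k+1)/C(k) with A=2*k + 2, B=1, C=k**3 + 7*k**2/2 + 7*k/2 + 3/2.
Need (2*k + 2)·f(k+1) − (1)·f(k) = k**3 + 7*k**2/2 + 7*k/2 + 3/2.
Bound: deg f ≤ 2.
Solve for f: f(k) = (k**2 + k - 1)/2 (degree 2 ≤ 2).
Get s_k = R·t_k = -2**k*(k**2 + k - 1)*factorial(k) with R(k) = B(k−1)f(k)/C(k) = (k**2 + k - 1)/(2*k**3 + 7*k**2 + 7*k + 3).
s_(k+1) − s_k = -2**k*(2*k**3 + 7*k**2 + 7*k + 3)*factorial(k) = t_k.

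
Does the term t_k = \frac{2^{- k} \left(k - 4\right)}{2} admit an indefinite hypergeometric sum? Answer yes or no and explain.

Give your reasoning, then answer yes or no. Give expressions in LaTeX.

Compute t_(k+1)/t_k: get (k - 3)/(2*(k - 4)).
Normal form (A,B,C) = (1/2, 1, k - 4).
Solve (1/2)·f(k+1) − (1)·f(k) = k - 4.
d = 1 from the (0,0,1) case.
A polynomial solution: f(k) = -2*(k - 3).
R(k) = B(k−1)·f(k)/C(k) = -2*(k - 3)/(k - 4); s_k = R·t_k = (3 - k)/2**k.
s_(k+1) − s_k = (k - 4)/(2*2**k) = t_k.

Yes. s_k = 2^{- k} \left(3 - k\right).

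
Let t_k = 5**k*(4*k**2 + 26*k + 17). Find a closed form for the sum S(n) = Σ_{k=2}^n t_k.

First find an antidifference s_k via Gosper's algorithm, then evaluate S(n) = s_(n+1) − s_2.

The ratio is 5*(4*k**2 + 34*k + 47)/(4*k**2 + 26*k + 17).
Normal form (A,B,C) = (5, 1, k**2 + 13*k/2 + 17/4).
Set up (5)·f(k+1) − (1)·f(k) − (k**2 + 13*k/2 + 17/4) = 0.
From deg A=0, deg B=0, deg C=2: d=2.
Coefficient equations give f(k) = (k**2 + 4*k - 2)/4.
Certificate R = B(k−1)f/C = (k**2 + 4*k - 2)/(4*k**2 + 26*k + 17) gives s_k = 5**k*(k**2 + 4*k - 2).
Check: Δs_k = 5**k*(4*k**2 + 26*k + 17). ✓
s_(n+1) = 5**(n + 1)*(n**2 + 6*n + 3) and s_(2) = 250, so S(n) = 5*5**n*n**2 + 30*5**n*n + 15*5**n - 250.

S(n) = 5*5**n*n**2 + 30*5**n*n + 15*5**n - 250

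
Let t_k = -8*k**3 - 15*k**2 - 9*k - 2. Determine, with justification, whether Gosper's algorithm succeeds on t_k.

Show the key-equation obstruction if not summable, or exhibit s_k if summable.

Yes. s_k = k**2*(-2*k**2 - k + 1).

Step 1: r(k) = (8*k**3 + 39*k**2 + 63*k + 34)/(8*k**3 + 15*k**2 + 9*k + 2).
A = 1, B = 1, C = k**3 + 15*k**2/8 + 9*k/8 + 1/4.
f must satisfy (1)·f(k+1) − (1)·f(k) = k**3 + 15*k**2/8 + 9*k/8 + 1/4.
Bound: deg f ≤ 4.
A polynomial solution: f(k) = k**2*(k + 1)*(2*k - 1)/8.
R(k) = B(k−1)·f(k)/C(k) = k**2*(2*k - 1)/(8*k**2 + 7*k + 2); s_k = R·t_k = k**2*(-2*k**2 - k + 1).
Δs = -8*k**3 - 15*k**2 - 9*k - 2, as required.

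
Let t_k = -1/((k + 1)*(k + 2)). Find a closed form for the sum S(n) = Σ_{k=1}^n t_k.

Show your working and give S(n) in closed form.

S(n) = -n/(2*n + 4)

Step 1: r(k) = (k + 1)/(k + 3).
Gosper form: A/B · C(k+1)/C(k) with A=k + 1, B=k + 3, C=1.
f must satisfy (k + 1)·f(k+1) − (k + 2)·f(k) = 1.
d = 1 from the (1,1,0) case.
Coefficient equations give f(k) = k.
Certificate R = B(k−1)f/C = k*(k + 2) gives s_k = -k/(k + 1).
Check: Δs_k = -1/(k**2 + 3*k + 2). ✓
Σ_(k=1)^n t_k = s_(n+1) − s_(1) = ((-n - 1)/(n + 2)) − (-1/2), i.e. -n/(2*n + 4).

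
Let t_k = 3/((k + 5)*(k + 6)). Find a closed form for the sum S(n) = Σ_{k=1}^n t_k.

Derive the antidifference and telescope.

r(k) = (k + 5)/(k + 7) after simplifying.
A = k + 5, B = k + 7, C = 1.
f must satisfy (k + 5)·f(k+1) − (k + 6)·f(k) = 1.
From deg A=1, deg B=1, deg C=0: d=1.
Coefficient equations give f(k) = k/5.
Get s_k = R·t_k = 3*k/(5*(k + 5)) with R(k) = B(k−1)f(k)/C(k) = k*(k + 6)/5.
Check: Δs_k = 3/(k**2 + 11*k + 30). ✓
s_(n+1) = 3*(n + 1)/(5*(n + 6)) and s_(1) = 1/10, so S(n) = n/(2*(n + 6)).

S(n) = n/(2*(n + 6))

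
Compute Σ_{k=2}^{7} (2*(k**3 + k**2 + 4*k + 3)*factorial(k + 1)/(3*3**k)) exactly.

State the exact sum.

Σ = 62684/9

The ratio is (k + 2)*(4*k + (k + 1)**3 + (k + 1)**2 + 7)/(3*(k**3 + k**2 + 4*k + 3)).
So A=k/3 + 2/3 and B=1, with C=k**3 + k**2 + 4*k + 3.
Need (k/3 + 2/3)·f(k+1) − (1)·f(k) = k**3 + k**2 + 4*k + 3.
Bound: deg f ≤ 2.
Coefficient equations give f(k) = 3*(k - 1)*(k + 1).
Get s_k = R·t_k = 2*(k - 1)*(k + 1)*factorial(k + 1)/3**k with R(k) = B(k−1)f(k)/C(k) = 3*(k - 1)*(k + 1)/(k**3 + k**2 + 4*k + 3).
Δs = 2*(k**3 + k**2 + 4*k + 3)*factorial(k + 1)/(3*3**k), as required.
Σ_(k=2)^(7) t_k = s_(8) − s_(2) = 62720/9 − (4) = 62684/9.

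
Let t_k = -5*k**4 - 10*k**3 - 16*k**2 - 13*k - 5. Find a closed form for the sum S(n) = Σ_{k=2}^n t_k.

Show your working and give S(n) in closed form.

S(n) = -n**5 - 5*n**4 - 12*n**3 - 17*n**2 - 14*n + 49

Ratio r(k) = (5*k**4 + 30*k**3 + 76*k**2 + 95*k + 49)/(5*k**4 + 10*k**3 + 16*k**2 + 13*k + 5).
A = 1, B = 1, C = k**4 + 2*k**3 + 16*k**2/5 + 13*k/5 + 1.
Need (1)·f(k+1) − (1)·f(k) = k**4 + 2*k**3 + 16*k**2/5 + 13*k/5 + 1.
Degrees (0,0,4) ⇒ d ≤ 5.
A polynomial solution: f(k) = k*(k**4 + 2*k**2 + k + 1)/5.
Then R = B(k−1)f/C = k*(k**4 + 2*k**2 + k + 1)/(5*k**4 + 10*k**3 + 16*k**2 + 13*k + 5), so s_k = R(k)·t_k = k*(-k**4 - 2*k**2 - k - 1).
Δs = -5*k**4 - 10*k**3 - 16*k**2 - 13*k - 5, as required.
Telescope: S(n) = s_(n+1) − s_(2) = -n**5 - 5*n**4 - 12*n**3 - 17*n**2 - 14*n - 5 − (-54) = -n**5 - 5*n**4 - 12*n**3 - 17*n**2 - 14*n + 49.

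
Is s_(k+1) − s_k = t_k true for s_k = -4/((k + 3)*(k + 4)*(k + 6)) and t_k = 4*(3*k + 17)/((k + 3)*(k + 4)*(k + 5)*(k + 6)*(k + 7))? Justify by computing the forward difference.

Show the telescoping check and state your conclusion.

valid (s_(k+1) − s_k reduces to t_k)

s_(k+1) = -4/((k + 4)*(k + 5)*(k + 7))
s_(k+1) − s_k = 4*(3*k + 17)/(k**5 + 25*k**4 + 245*k**3 + 1175*k**2 + 2754*k + 2520)
(s_(k+1) − s_k) − t_k = 0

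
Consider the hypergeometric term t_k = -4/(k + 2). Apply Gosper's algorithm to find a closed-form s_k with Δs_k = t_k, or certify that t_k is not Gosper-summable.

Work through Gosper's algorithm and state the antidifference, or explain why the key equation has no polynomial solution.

not Gosper-summable; s_k does not exist

t_(k+1)/t_k = (k + 2)/(k + 3).
Normal form (A,B,C) = (k + 2, k + 3, 1).
f must satisfy (k + 2)·f(k+1) − (k + 2)·f(k) = 1.
d = 0 from the (1,1,0) case.
Write f(k) = c0. Then LHS − RHS = -1, requiring -1 = 0: contradictory. No certificate.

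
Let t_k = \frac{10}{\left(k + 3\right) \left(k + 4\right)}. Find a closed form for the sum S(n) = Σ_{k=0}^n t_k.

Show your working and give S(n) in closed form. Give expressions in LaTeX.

t_(k+1)/t_k = (k + 3)/(k + 5).
So A=k + 3 and B=k + 5, with C=1.
Solve (k + 3)·f(k+1) − (k + 4)·f(k) = 1.
deg f ≤ 1 (via 1,1,0).
Match coefficients ⇒ f(k) = k/3.
So s_k = (B(k−1)f/C)·t_k = (k*(k + 4)/3)·t_k = 10*k/(3*(k + 3)).
Δs = 10/(k**2 + 7*k + 12), as required.
Σ_(k=0)^n t_k = s_(n+1) − s_(0) = (10*(n + 1)/(3*(n + 4))) − (0), i.e. 10*(n + 1)/(3*(n + 4)).

S(n) = \frac{10 \left(n + 1\right)}{3 \left(n + 4\right)}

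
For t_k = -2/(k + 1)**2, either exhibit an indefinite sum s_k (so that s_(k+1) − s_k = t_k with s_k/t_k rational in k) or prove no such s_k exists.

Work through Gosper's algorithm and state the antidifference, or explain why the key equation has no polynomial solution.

Step 1: r(k) = (k + 1)**2/(k + 2)**2.
Take A(k)=k**2 + 2*k + 1, B(k)=k**2 + 4*k + 4, C(k)=1.
f must satisfy (k**2 + 2*k + 1)·f(k+1) − (k**2 + 2*k + 1)·f(k) = 1.
Bound: deg f ≤ 0.
f = c0 ⇒ A·f(k+1) − B(k−1)·f(k) − C = -1. The system {-1 = 0} is inconsistent; no antidifference.

none — t_k is not Gosper-summable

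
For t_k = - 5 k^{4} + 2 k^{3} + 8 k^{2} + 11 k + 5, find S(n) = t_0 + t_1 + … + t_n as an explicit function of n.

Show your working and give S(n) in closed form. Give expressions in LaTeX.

S(n) = - n^{5} - 2 n^{4} + 2 n^{3} + 10 n^{2} + 12 n + 5

Step 1: r(k) = (5*k**4 + 18*k**3 + 16*k**2 - 13*k - 21)/(5*k**4 - 2*k**3 - 8*k**2 - 11*k - 5).
So A=1 and B=1, with C=k**4 - 2*k**3/5 - 8*k**2/5 - 11*k/5 - 1.
f must satisfy (1)·f(k+1) − (1)·f(k) = k**4 - 2*k**3/5 - 8*k**2/5 - 11*k/5 - 1.
Degrees (0,0,4) ⇒ d ≤ 5.
A polynomial solution: f(k) = k*(k**4 - 3*k**3 - 2*k - 1)/5.
Certificate R = B(k−1)f/C = k*(k**4 - 3*k**3 - 2*k - 1)/(5*k**4 - 2*k**3 - 8*k**2 - 11*k - 5) gives s_k = k*(-k**4 + 3*k**3 + 2*k + 1).
Verify: -5*k**4 + 2*k**3 + 8*k**2 + 11*k + 5 matches t_k.
s_(n+1) = -n**5 - 2*n**4 + 2*n**3 + 10*n**2 + 12*n + 5 and s_(0) = 0, so S(n) = -n**5 - 2*n**4 + 2*n**3 + 10*n**2 + 12*n + 5.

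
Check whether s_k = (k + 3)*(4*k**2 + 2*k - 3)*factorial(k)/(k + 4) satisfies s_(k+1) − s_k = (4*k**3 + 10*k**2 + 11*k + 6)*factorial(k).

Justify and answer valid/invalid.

s_(k+1) = (k + 4)*(4*k**2 + 10*k + 3)*factorial(k + 1)/(k + 5)
s_(k+1) − s_k = (4*k**5 + 42*k**4 + 155*k**3 + 258*k**2 + 226*k + 93)*factorial(k)/((k + 4)*(k + 5))
(s_(k+1) − s_k) − t_k = -(4*k**4 + 26*k**3 + 47*k**2 + 48*k + 27)*factorial(k)/((k + 4)*(k + 5))

Invalid: residual -(4*k**4 + 26*k**3 + 47*k**2 + 48*k + 27)*factorial(k)/((k + 4)*(k + 5)) ≠ 0.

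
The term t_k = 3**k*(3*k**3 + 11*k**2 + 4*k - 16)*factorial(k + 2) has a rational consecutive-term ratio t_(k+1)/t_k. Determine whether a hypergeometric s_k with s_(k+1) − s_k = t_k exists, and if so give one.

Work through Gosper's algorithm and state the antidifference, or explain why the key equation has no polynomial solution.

s_k = 3**k*(k - 2)*(k + 1)*factorial(k + 2)

r(k) = 3*(3*k**4 + 29*k**3 + 95*k**2 + 107*k + 6)/(3*k**3 + 11*k**2 + 4*k - 16) after simplifying.
Factor: A=3*k + 9; B=1; C=k**3 + 11*k**2/3 + 4*k/3 - 16/3.
Key eq: (3*k + 9)·f(k+1) = (1)·f(k) + (k**3 + 11*k**2/3 + 4*k/3 - 16/3).
Degrees (1,0,3) ⇒ d ≤ 2.
Match coefficients ⇒ f(k) = (k - 2)*(k + 1)/3.
Certificate R = B(k−1)f/C = (k - 2)*(k + 1)/(3*k**3 + 11*k**2 + 4*k - 16) gives s_k = 3**k*(k - 2)*(k + 1)*factorial(k + 2).
Verify: 3**k*(3*k**3 + 11*k**2 + 4*k - 16)*factorial(k + 2) matches t_k.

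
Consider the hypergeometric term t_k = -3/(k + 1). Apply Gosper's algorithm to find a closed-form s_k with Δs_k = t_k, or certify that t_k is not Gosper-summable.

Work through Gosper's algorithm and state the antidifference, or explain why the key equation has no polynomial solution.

none — t_k is not Gosper-summable

Compute t_(k+1)/t_k: get (k + 1)/(k + 2).
Gosper form: A/B · C(k+1)/C(k) with A=k + 1, B=k + 2, C=1.
Need (k + 1)·f(k+1) − (k + 1)·f(k) = 1.
Bound: deg f ≤ 0.
Put f(k) = c0: A·f(k+1) − B(k−1)·f(k) − C = -1; need -1 = 0 — inconsistent ⇒ no f, not summable.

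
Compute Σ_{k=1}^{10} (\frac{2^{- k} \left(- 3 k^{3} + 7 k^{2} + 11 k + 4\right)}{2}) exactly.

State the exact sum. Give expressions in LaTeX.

Ratio r(k) = (3*k**3 + 2*k**2 - 16*k - 19)/(2*(3*k**3 - 7*k**2 - 11*k - 4)).
A = 1/2, B = 1, C = k**3 - 7*k**2/3 - 11*k/3 - 4/3.
Set up (1/2)·f(k+1) − (1)·f(k) − (k**3 - 7*k**2/3 - 11*k/3 - 4/3) = 0.
d = 3 from the (0,0,3) case.
Match coefficients ⇒ f(k) = -2*(k + 1)*(3*k**2 - k + 3)/3.
Then R = B(k−1)f/C = -2*(k + 1)*(3*k**2 - k + 3)/(3*k**3 - 7*k**2 - 11*k - 4), so s_k = R(k)·t_k = (3*k**3 + 2*k**2 + 2*k + 3)/2**k.
Δs = (-3*k**3 + 7*k**2 + 11*k + 4)/(2*2**k), as required.
Sum = s_(11) − s_(1); s_(11) = 1065/512, s_(1) = 5 ⇒ -1495/512.

Σ = -1495/512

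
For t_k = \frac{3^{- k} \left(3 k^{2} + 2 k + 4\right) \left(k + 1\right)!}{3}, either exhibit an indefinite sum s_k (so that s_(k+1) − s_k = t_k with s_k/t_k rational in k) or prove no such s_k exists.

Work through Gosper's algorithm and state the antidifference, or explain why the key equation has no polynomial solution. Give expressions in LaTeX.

Step 1: r(k) = (k + 2)*(2*k + 3*(k + 1)**2 + 6)/(3*(3*k**2 + 2*k + 4)).
So A=k/3 + 2/3 and B=1, with C=k**2 + 2*k/3 + 4/3.
Set up (k/3 + 2/3)·f(k+1) − (1)·f(k) − (k**2 + 2*k/3 + 4/3) = 0.
d = 1 from the (1,0,2) case.
Match coefficients ⇒ f(k) = 3*k + 2.
So s_k = (B(k−1)f/C)·t_k = (3*(3*k + 2)/(3*k**2 + 2*k + 4))·t_k = (3*k + 2)*factorial(k + 1)/3**k.
Verify: (3*k**2 + 2*k + 4)*factorial(k + 1)/(3*3**k) matches t_k.

s_k = 3^{- k} \left(3 k + 2\right) \left(k + 1\right)!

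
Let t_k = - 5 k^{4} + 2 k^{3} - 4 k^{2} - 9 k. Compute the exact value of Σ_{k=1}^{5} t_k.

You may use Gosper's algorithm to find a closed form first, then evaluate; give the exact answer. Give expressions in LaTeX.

Ratio r(k) = (5*k**4 + 18*k**3 + 28*k**2 + 31*k + 16)/(k*(5*k**3 - 2*k**2 + 4*k + 9)).
Factor: A=1; B=1; C=k**4 - 2*k**3/5 + 4*k**2/5 + 9*k/5.
f must satisfy (1)·f(k+1) − (1)·f(k) = k**4 - 2*k**3/5 + 4*k**2/5 + 9*k/5.
Bound: deg f ≤ 5.
Solving with deg f ≤ 5: f(k) = k*(k - 1)*(k**3 - 2*k**2 + 2*k + 4)/5.
Get s_k = R·t_k = k*(-k**4 + 3*k**3 - 4*k**2 - 2*k + 4) with R(k) = B(k−1)f(k)/C(k) = (k - 1)*(k**3 - 2*k**2 + 2*k + 4)/(5*k**3 - 2*k**2 + 4*k + 9).
s_(k+1) − s_k = k*(-5*k**3 + 2*k**2 - 4*k - 9) = t_k.
Sum = s_(6) − s_(1); s_(6) = -4800, s_(1) = 0 ⇒ -4800.

Σ = -4800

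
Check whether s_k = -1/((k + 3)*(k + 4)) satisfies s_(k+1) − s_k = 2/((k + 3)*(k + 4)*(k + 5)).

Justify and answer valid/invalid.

s_(k+1) = -1/((k + 4)*(k + 5))
s_(k+1) − s_k = 2/(k**3 + 12*k**2 + 47*k + 60)
(s_(k+1) − s_k) − t_k = 0

Valid: the claim telescopes to t_k.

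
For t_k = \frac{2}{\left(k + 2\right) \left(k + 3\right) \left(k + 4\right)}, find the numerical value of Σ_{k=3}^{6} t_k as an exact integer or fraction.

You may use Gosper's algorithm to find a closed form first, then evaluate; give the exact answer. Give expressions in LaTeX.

Σ = 1/45

r(k) = (k + 2)/(k + 5) after simplifying.
A = k + 2, B = k + 5, C = 1.
f must satisfy (k + 2)·f(k+1) − (k + 4)·f(k) = 1.
From deg A=1, deg B=1, deg C=0: d=2.
A polynomial solution: f(k) = k*(k + 5)/12.
So s_k = (B(k−1)f/C)·t_k = (k*(k + 4)*(k + 5)/12)·t_k = k*(k + 5)/(6*(k + 2)*(k + 3)).
Check: Δs_k = 2/(k**3 + 9*k**2 + 26*k + 24). ✓
Evaluate s at k=7 and k=3: 7/45 and 2/15; difference 1/45.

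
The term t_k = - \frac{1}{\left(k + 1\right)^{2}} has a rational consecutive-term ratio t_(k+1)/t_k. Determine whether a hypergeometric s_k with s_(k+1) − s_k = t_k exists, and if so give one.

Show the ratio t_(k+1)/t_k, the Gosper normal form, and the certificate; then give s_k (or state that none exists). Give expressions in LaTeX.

not Gosper-summable; s_k does not exist

Compute t_(k+1)/t_k: get (k + 1)**2/(k + 2)**2.
A = k**2 + 2*k + 1, B = k**2 + 4*k + 4, C = 1.
Need (k**2 + 2*k + 1)·f(k+1) − (k**2 + 2*k + 1)·f(k) = 1.
deg f ≤ 0 (via 2,2,0).
Generic f = c0 gives residual -1; -1 = 0 cannot hold, so t_k is not Gosper-summable.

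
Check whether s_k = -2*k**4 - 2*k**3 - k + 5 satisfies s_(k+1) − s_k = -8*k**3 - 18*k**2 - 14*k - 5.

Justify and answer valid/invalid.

s_(k+1) = -k - 2*(k + 1)**4 - 2*(k + 1)**3 + 4
s_(k+1) − s_k = -8*k**3 - 18*k**2 - 14*k - 5
(s_(k+1) − s_k) − t_k = 0

valid (s_(k+1) − s_k reduces to t_k)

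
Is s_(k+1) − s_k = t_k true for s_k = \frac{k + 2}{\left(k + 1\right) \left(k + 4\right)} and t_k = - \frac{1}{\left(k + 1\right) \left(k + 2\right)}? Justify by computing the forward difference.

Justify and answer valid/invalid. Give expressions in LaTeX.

Invalid: residual \frac{4 \left(k + 3\right)}{k^{4} + 12 k^{3} + 49 k^{2} + 78 k + 40} ≠ 0.

s_(k+1) = (k + 3)/((k + 2)*(k + 5))
s_(k+1) − s_k = (-k**2 - 5*k - 8)/(k**4 + 12*k**3 + 49*k**2 + 78*k + 40)
(s_(k+1) − s_k) − t_k = 4*(k + 3)/(k**4 + 12*k**3 + 49*k**2 + 78*k + 40)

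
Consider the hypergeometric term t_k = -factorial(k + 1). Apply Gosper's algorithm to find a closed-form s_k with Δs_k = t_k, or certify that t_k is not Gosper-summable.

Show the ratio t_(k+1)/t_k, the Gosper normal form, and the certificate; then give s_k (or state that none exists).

not Gosper-summable; s_k does not exist

The ratio is k + 2.
Normal form (A,B,C) = (k + 2, 1, 1).
Key eq: (k + 2)·f(k+1) = (1)·f(k) + (1).
d = -1 from the (1,0,0) case.
Bound -1 < 0, so the key equation has no polynomial solution.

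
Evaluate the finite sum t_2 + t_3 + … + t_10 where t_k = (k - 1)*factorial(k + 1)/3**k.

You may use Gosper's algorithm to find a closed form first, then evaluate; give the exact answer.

Σ = 1970714/243

r(k) = k*(k + 2)/(3*(k - 1)) after simplifying.
So A=k/3 + 2/3 and B=1, with C=k - 1.
Set up (k/3 + 2/3)·f(k+1) − (1)·f(k) − (k - 1) = 0.
Bound: deg f ≤ 0.
Match coefficients ⇒ f(k) = 3.
Then R = B(k−1)f/C = 3/(k - 1), so s_k = R(k)·t_k = 3**(1 - k)*factorial(k + 1).
Check: Δs_k = (k - 1)*factorial(k + 1)/3**k. ✓
Telescoping: Σ = s_(11) − s_(2) = 1971200/243 − (2) = 1970714/243.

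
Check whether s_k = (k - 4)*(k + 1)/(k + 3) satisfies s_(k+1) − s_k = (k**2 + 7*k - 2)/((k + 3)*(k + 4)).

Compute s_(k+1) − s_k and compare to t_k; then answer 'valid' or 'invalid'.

valid; difference matches t_k

s_(k+1) = (k - 3)*(k + 2)/(k + 4)
s_(k+1) − s_k = (k**2 + 7*k - 2)/(k**2 + 7*k + 12)
(s_(k+1) − s_k) − t_k = 0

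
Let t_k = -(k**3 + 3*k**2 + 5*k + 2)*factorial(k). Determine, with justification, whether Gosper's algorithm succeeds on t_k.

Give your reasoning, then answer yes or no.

t_(k+1)/t_k = (k**4 + 7*k**3 + 20*k**2 + 25*k + 11)/(k**3 + 3*k**2 + 5*k + 2).
Factor: A=k + 1; B=1; C=k**3 + 3*k**2 + 5*k + 2.
f must satisfy (k + 1)·f(k+1) − (1)·f(k) = k**3 + 3*k**2 + 5*k + 2.
deg f ≤ 2 (via 1,0,3).
Match coefficients ⇒ f(k) = k**2 + k + 1.
So s_k = (B(k−1)f/C)·t_k = ((k**2 + k + 1)/(k**3 + 3*k**2 + 5*k + 2))·t_k = -(k**2 + k + 1)*factorial(k).
Check: Δs_k = -(k**3 + 3*k**2 + 5*k + 2)*factorial(k). ✓

Yes. s_k = -(k**2 + k + 1)*factorial(k).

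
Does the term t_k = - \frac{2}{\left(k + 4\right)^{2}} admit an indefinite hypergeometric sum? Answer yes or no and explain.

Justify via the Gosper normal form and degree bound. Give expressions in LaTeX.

No — t_k has no hypergeometric antidifference.

Step 1: r(k) = (k + 4)**2/(k + 5)**2.
Factor: A=k**2 + 8*k + 16; B=k**2 + 10*k + 25; C=1.
f must satisfy (k**2 + 8*k + 16)·f(k+1) − (k**2 + 8*k + 16)·f(k) = 1.
Bound: deg f ≤ 0.
Write f(k) = c0. Then LHS − RHS = -1, requiring -1 = 0: contradictory. No certificate.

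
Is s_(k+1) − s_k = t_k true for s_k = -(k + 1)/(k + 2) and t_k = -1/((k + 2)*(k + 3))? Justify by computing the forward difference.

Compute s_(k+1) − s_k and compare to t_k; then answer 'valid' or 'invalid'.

s_(k+1) = (-k - 2)/(k + 3)
s_(k+1) − s_k = -1/(k**2 + 5*k + 6)
(s_(k+1) − s_k) − t_k = 0

valid (s_(k+1) − s_k reduces to t_k)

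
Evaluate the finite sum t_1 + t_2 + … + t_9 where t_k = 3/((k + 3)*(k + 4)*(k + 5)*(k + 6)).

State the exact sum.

Σ = 29/3640

The ratio is (k + 3)/(k + 7).
Factor: A=k + 3; B=k + 7; C=1.
Set up (k + 3)·f(k+1) − (k + 6)·f(k) − (1) = 0.
From deg A=1, deg B=1, deg C=0: d=3.
Solve for f: f(k) = k*(k**2 + 12*k + 47)/180 (degree 3 ≤ 3).
R(k) = B(k−1)·f(k)/C(k) = k*(k + 6)*(k**2 + 12*k + 47)/180; s_k = R·t_k = k*(k**2 + 12*k + 47)/(60*(k + 3)*(k + 4)*(k + 5)).
Verify: 3/(k**4 + 18*k**3 + 119*k**2 + 342*k + 360) matches t_k.
Sum = s_(10) − s_(1); s_(10) = 89/5460, s_(1) = 1/120 ⇒ 29/3640.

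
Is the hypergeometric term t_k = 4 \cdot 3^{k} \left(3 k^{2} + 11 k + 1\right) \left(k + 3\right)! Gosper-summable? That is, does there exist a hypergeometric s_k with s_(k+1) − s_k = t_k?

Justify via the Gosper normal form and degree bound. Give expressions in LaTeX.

The ratio is 3*(3*k**3 + 29*k**2 + 83*k + 60)/(3*k**2 + 11*k + 1).
Factor: A=3*k + 12; B=1; C=k**2 + 11*k/3 + 1/3.
f must satisfy (3*k + 12)·f(k+1) − (1)·f(k) = k**2 + 11*k/3 + 1/3.
Bound: deg f ≤ 1.
Solve for f: f(k) = (k - 1)/3 (degree 1 ≤ 1).
Certificate R = B(k−1)f/C = (k - 1)/(3*k**2 + 11*k + 1) gives s_k = 4*3**k*(k - 1)*factorial(k + 3).
s_(k+1) − s_k = 4*3**k*(3*k**2 + 11*k + 1)*factorial(k + 3) = t_k.

Yes. s_k = 4 \cdot 3^{k} \left(k - 1\right) \left(k + 3\right)!.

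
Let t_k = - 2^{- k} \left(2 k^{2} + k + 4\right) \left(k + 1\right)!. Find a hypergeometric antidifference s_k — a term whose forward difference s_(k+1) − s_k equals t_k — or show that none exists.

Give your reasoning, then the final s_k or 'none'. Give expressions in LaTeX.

The ratio is (k + 2)*(k + 2*(k + 1)**2 + 5)/(2*(2*k**2 + k + 4)).
Normal form (A,B,C) = (k/2 + 1, 1, k**2 + k/2 + 2).
Set up (k/2 + 1)·f(k+1) − (1)·f(k) − (k**2 + k/2 + 2) = 0.
Bound: deg f ≤ 1.
Coefficient equations give f(k) = 2*k - 1.
Certificate R = B(k−1)f/C = 2*(2*k - 1)/(2*k**2 + k + 4) gives s_k = -2**(1 - k)*(2*k - 1)*factorial(k + 1).
Δs = -(2*k**2 + k + 4)*factorial(k + 1)/2**k, as required.

s_k = - 2^{1 - k} \left(2 k - 1\right) \left(k + 1\right)!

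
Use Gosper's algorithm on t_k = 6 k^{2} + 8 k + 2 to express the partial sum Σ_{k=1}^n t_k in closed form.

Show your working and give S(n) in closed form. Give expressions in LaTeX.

r(k) = (3*k**2 + 10*k + 8)/(3*k**2 + 4*k + 1) after simplifying.
A = 1, B = 1, C = k**2 + 4*k/3 + 1/3.
Key eq: (1)·f(k+1) = (1)·f(k) + (k**2 + 4*k/3 + 1/3).
Bound: deg f ≤ 3.
Solve for f: f(k) = k*(k + 1)*(2*k - 1)/6 (degree 3 ≤ 3).
Get s_k = R·t_k = k*(2*k**2 + k - 1) with R(k) = B(k−1)f(k)/C(k) = k*(2*k - 1)/(2*(3*k + 1)).
Check: Δs_k = 6*k**2 + 8*k + 2. ✓
Evaluate: s_(n+1) = 2*n**3 + 7*n**2 + 7*n + 2; subtract s_(1) = 2 ⇒ S(n) = n*(2*n**2 + 7*n + 7).

S(n) = n \left(2 n^{2} + 7 n + 7\right)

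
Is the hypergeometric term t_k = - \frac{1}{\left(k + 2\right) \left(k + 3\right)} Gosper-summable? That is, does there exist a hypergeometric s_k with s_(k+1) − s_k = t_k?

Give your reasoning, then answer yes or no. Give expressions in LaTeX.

r(k) = (k + 2)/(k + 4) after simplifying.
Take A(k)=k + 2, B(k)=k + 4, C(k)=1.
Need (k + 2)·f(k+1) − (k + 3)·f(k) = 1.
Degrees (1,1,0) ⇒ d ≤ 1.
Coefficient equations give f(k) = k/2.
Get s_k = R·t_k = -k/(2*k + 4) with R(k) = B(k−1)f(k)/C(k) = k*(k + 3)/2.
Check: Δs_k = -1/(k**2 + 5*k + 6). ✓

Yes. s_k = - \frac{k}{2 k + 4}.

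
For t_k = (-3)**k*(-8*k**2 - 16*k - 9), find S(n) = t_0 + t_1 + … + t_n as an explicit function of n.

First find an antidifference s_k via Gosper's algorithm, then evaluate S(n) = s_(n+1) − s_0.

The ratio is 3*(-8*k**2 - 32*k - 33)/(8*k**2 + 16*k + 9).
Normal form (A,B,C) = (-3, 1, k**2 + 2*k + 9/8).
f must satisfy (-3)·f(k+1) − (1)·f(k) = k**2 + 2*k + 9/8.
deg f ≤ 2 (via 0,0,2).
Match coefficients ⇒ f(k) = -k*(2*k + 1)/8.
R(k) = B(k−1)·f(k)/C(k) = -k*(2*k + 1)/(8*k**2 + 16*k + 9); s_k = R·t_k = (-3)**k*k*(2*k + 1).
s_(k+1) − s_k = (-3)**k*(-8*k**2 - 16*k - 9) = t_k.
s_(n+1) = (-3)**(n + 1)*(2*n**2 + 5*n + 3) and s_(0) = 0, so S(n) = (-3)**(n + 1)*(2*n**2 + 5*n + 3).

S(n) = (-3)**(n + 1)*(2*n**2 + 5*n + 3)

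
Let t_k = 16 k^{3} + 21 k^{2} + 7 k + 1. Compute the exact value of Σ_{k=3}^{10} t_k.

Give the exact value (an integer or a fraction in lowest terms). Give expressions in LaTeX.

Σ = 56608

t_(k+1)/t_k = (16*k**3 + 69*k**2 + 97*k + 45)/(16*k**3 + 21*k**2 + 7*k + 1).
Gosper form: A/B · C(k+1)/C(k) with A=1, B=1, C=k**3 + 21*k**2/16 + 7*k/16 + 1/16.
Key eq: (1)·f(k+1) = (1)·f(k) + (k**3 + 21*k**2/16 + 7*k/16 + 1/16).
d = 4 from the (0,0,3) case.
Solving with deg f ≤ 4: f(k) = k*(4*k**3 - k**2 - 3*k + 1)/16.
Then R = B(k−1)f/C = k*(4*k**3 - k**2 - 3*k + 1)/(16*k**3 + 21*k**2 + 7*k + 1), so s_k = R(k)·t_k = k*(4*k**3 - k**2 - 3*k + 1).
s_(k+1) − s_k = 16*k**3 + 21*k**2 + 7*k + 1 = t_k.
Sum = s_(11) − s_(3); s_(11) = 56881, s_(3) = 273 ⇒ 56608.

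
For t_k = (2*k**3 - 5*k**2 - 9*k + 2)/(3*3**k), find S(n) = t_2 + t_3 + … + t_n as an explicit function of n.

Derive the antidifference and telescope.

S(n) = 3**(-n - 2)*(-5*3**n - 3*n**3 - 6*n**2 + 9*n + 15)

Compute t_(k+1)/t_k: get (2*k**3 + k**2 - 13*k - 10)/(3*(2*k**3 - 5*k**2 - 9*k + 2)).
Take A(k)=1/3, B(k)=1, C(k)=k**3 - 5*k**2/2 - 9*k/2 + 1.
Set up (1/3)·f(k+1) − (1)·f(k) − (k**3 - 5*k**2/2 - 9*k/2 + 1) = 0.
Bound: deg f ≤ 3.
Solve for f: f(k) = -3*(k**3 - k**2 - 4*k - 1)/2 (degree 3 ≤ 3).
Get s_k = R·t_k = (-k**3 + k**2 + 4*k + 1)/3**k with R(k) = B(k−1)f(k)/C(k) = -3*(k**3 - k**2 - 4*k - 1)/(2*k**3 - 5*k**2 - 9*k + 2).
Δs = (2*k**3 - 5*k**2 - 9*k + 2)/(3*3**k), as required.
Telescope: S(n) = s_(n+1) − s_(2) = 3**(-n - 1)*(-n**3 - 2*n**2 + 3*n + 5) − (5/9) = 3**(-n - 2)*(-5*3**n - 3*n**3 - 6*n**2 + 9*n + 15).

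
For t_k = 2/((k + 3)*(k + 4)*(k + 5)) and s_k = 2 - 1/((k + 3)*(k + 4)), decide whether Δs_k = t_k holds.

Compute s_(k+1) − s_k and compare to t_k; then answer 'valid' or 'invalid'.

Valid — Δs_k = t_k.

s_(k+1) = 2 - 1/((k + 4)*(k + 5))
s_(k+1) − s_k = 2/(k**3 + 12*k**2 + 47*k + 60)
(s_(k+1) − s_k) − t_k = 0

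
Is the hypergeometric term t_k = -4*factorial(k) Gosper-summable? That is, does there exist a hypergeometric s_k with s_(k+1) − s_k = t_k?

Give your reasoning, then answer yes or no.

No — key equation has no polynomial f.

The ratio is k + 1.
Factor: A=k + 1; B=1; C=1.
f must satisfy (k + 1)·f(k+1) − (1)·f(k) = 1.
Degrees (1,0,0) ⇒ d ≤ -1.
Negative degree bound (-1): no f exists, t_k not Gosper-summable.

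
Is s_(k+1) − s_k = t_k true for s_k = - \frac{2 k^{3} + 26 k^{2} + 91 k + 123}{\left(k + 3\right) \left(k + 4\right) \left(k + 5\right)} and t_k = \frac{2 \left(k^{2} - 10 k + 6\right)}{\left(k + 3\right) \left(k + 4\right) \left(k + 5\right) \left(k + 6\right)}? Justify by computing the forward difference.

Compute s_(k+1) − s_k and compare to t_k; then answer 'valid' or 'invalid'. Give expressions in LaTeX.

valid; difference matches t_k

s_(k+1) = (-91*k - 2*(k + 1)**3 - 26*(k + 1)**2 - 214)/((k + 4)*(k + 5)*(k + 6))
s_(k+1) − s_k = 2*(k**2 - 10*k + 6)/(k**4 + 18*k**3 + 119*k**2 + 342*k + 360)
(s_(k+1) − s_k) − t_k = 0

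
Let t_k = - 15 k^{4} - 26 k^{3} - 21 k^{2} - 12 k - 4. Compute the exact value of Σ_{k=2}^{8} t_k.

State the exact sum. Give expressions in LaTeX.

Σ = -169946

Compute t_(k+1)/t_k: get (15*k**4 + 86*k**3 + 189*k**2 + 192*k + 78)/(15*k**4 + 26*k**3 + 21*k**2 + 12*k + 4).
Factor: A=1; B=1; C=k**4 + 26*k**3/15 + 7*k**2/5 + 4*k/5 + 4/15.
f must satisfy (1)·f(k+1) − (1)·f(k) = k**4 + 26*k**3/15 + 7*k**2/5 + 4*k/5 + 4/15.
From deg A=0, deg B=0, deg C=4: d=5.
Coefficient equations give f(k) = k*(3*k**4 - k**3 - k**2 + 2*k + 1)/15.
Get s_k = R·t_k = k*(-3*k**4 + k**3 + k**2 - 2*k - 1) with R(k) = B(k−1)f(k)/C(k) = k*(3*k**4 - k**3 - k**2 + 2*k + 1)/(15*k**4 + 26*k**3 + 21*k**2 + 12*k + 4).
Δs = -15*k**4 - 26*k**3 - 21*k**2 - 12*k - 4, as required.
Telescoping: Σ = s_(9) − s_(2) = -170028 − (-82) = -169946.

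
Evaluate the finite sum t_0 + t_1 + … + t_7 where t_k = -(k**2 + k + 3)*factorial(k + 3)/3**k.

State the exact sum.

Compute t_(k+1)/t_k: get (k + 4)*(k + (k + 1)**2 + 4)/(3*(k**2 + k + 3)).
Gosper form: A/B · C(k+1)/C(k) with A=k/3 + 4/3, B=1, C=k**2 + k + 3.
f must satisfy (k/3 + 4/3)·f(k+1) − (1)·f(k) = k**2 + k + 3.
d = 1 from the (1,0,2) case.
Solving with deg f ≤ 1: f(k) = 3*(k - 1).
Get s_k = R·t_k = -3**(1 - k)*(k - 1)*factorial(k + 3) with R(k) = B(k−1)f(k)/C(k) = 3*(k - 1)/(k**2 + k + 3).
Δs = -(k**2 + k + 3)*factorial(k + 3)/3**k, as required.
Sum = s_(8) − s_(0); s_(8) = -3449600/27, s_(0) = 18 ⇒ -3450086/27.

Σ = -3450086/27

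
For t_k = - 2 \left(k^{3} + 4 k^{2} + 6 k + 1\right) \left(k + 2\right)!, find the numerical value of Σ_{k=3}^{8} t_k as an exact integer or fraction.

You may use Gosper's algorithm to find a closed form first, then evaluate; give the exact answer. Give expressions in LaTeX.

Ratio r(k) = (k**4 + 10*k**3 + 38*k**2 + 63*k + 36)/(k**3 + 4*k**2 + 6*k + 1).
So A=k + 3 and B=1, with C=k**3 + 4*k**2 + 6*k + 1.
Need (k + 3)·f(k+1) − (1)·f(k) = k**3 + 4*k**2 + 6*k + 1.
deg f ≤ 2 (via 1,0,3).
Solving with deg f ≤ 2: f(k) = (k - 1)*(k + 1).
So s_k = (B(k−1)f/C)·t_k = ((k - 1)*(k + 1)/(k**3 + 4*k**2 + 6*k + 1))·t_k = -2*(k - 1)*(k + 1)*factorial(k + 2).
Check: Δs_k = -2*(k**3 + 4*k**2 + 6*k + 1)*factorial(k + 2). ✓
Σ_(k=3)^(8) t_k = s_(9) − s_(3) = -6386688000 − (-1920) = -6386686080.

Σ = -6386686080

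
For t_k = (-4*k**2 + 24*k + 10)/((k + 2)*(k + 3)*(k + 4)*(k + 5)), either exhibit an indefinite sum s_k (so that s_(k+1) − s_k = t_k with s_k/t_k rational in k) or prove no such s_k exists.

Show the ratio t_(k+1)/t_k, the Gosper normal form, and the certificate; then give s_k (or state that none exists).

s_k = k*(k**2 + 57*k + 2)/(12*(k + 2)*(k + 3)*(k + 4))

t_(k+1)/t_k = (2*k**3 - 4*k**2 - 31*k - 30)/(2*k**3 - 77*k - 30).
So A=k + 2 and B=k + 6, with C=k**2 - 6*k - 5/2.
f must satisfy (k + 2)·f(k+1) − (k + 5)·f(k) = k**2 - 6*k - 5/2.
From deg A=1, deg B=1, deg C=2: d=3.
Match coefficients ⇒ f(k) = -k*(k**2 + 57*k + 2)/48.
Then R = B(k−1)f/C = -k*(k + 5)*(k**2 + 57*k + 2)/(24*(2*k**2 - 12*k - 5)), so s_k = R(k)·t_k = k*(k**2 + 57*k + 2)/(12*(k + 2)*(k + 3)*(k + 4)).
Check: Δs_k = 2*(-2*k**2 + 12*k + 5)/(k**4 + 14*k**3 + 71*k**2 + 154*k + 120). ✓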